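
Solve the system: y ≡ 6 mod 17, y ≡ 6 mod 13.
M = 17 × 13 = 221. M₁ = 13, y₁ ≡ 4 mod 17. M₂ = 17, y₂ ≡ 10 mod 13. y = 6×13×4 + 6×17×10 ≡ 6 mod 221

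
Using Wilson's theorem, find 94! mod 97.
(96)! = (94)! × (95) × (96) ≡ -1 mod 97. So (94)! ≡ -1 × [(96)(95)]^(-1) ≡ 48 mod 97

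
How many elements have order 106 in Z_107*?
Number of primitive roots mod 107 = φ(p-1) = φ(106) = 52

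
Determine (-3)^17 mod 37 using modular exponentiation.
By repeated squaring mod 37: (-3)^{1}≡34, (-3)^{2}≡9, (-3)^{4}≡7, (-3)^{8}≡12, (-3)^{16}≡33. Then (-3)^{17} = (-3)^{16+1} ≡ 33 × 34 ≡ 12 mod 37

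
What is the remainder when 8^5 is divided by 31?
By repeated squaring mod 31: 8^{1}≡8, 8^{2}≡2, 8^{4}≡4. Then 8^{5} = 8^{4+1} ≡ 4 × 8 ≡ 1 mod 31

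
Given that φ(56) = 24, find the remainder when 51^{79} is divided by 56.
By Euler: 51^{24} ≡ 1 (mod 56) since gcd(51, 56) = 1. 79 = 3×24 + 7. So 51^{79} ≡ 51^{7} ≡ 51 (mod 56)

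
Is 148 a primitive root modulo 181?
148^{45} ≡ 1 mod 181 and 45 < 180, so ord_181(148) = 45 ≠ 180 and 148 is not a primitive root.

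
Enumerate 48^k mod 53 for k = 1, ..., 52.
48^1, 48^2, ..., 48^{52} mod 53: [48, 25, 34, 42, 2, 43, 50, 15, 31, 4, 33, 47, 30, 9, 8, 13, 41, 7, 18, 16, 26, 29, 14, 36, 32, 52, 5, 28, 19, 11, 51, 10, 3, 38, 22, 49, 20, 6, 23, 44, 45, 40, 12, 46, 35, 37, 27, 24, 39, 17, 21, 1]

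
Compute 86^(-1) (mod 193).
Since 193 is prime, by Fermat 86^(-1) ≡ 86^{191} ≡ 101 (mod 193). Verify: 86 × 101 = 8686 ≡ 1 (mod 193)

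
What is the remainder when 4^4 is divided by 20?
4^{4} = 256 ≡ 16 (mod 20)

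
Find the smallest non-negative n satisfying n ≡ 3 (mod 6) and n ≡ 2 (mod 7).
M = 6 × 7 = 42. M₁ = 7, y₁ ≡ 1 (mod 6). M₂ = 6, y₂ ≡ 6 (mod 7). n = 3×7×1 + 2×6×6 ≡ 9 (mod 42)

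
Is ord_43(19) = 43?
Powers of 19 mod 43: 19^1≡19, 19^2≡17, 19^3≡22, 19^4≡31, 19^5≡30, 19^6≡11, 19^7≡37, 19^8≡15, 19^9≡27, 19^10≡40, 19^11≡29, 19^12≡35, 19^13≡20, 19^14≡36, 19^15≡39, 19^16≡10, 19^17≡18, 19^18≡41, 19^19≡5, 19^20≡9, 19^21≡42, 19^22≡24, 19^23≡26, 19^24≡21, 19^25≡12, 19^26≡13, 19^27≡32, 19^28≡6, 19^29≡28, 19^30≡16, 19^31≡3, 19^32≡14, 19^33≡8, 19^34≡23, 19^35≡7, 19^36≡4, 19^37≡33, 19^38≡25, 19^39≡2, 19^40≡38, 19^41≡34, 19^42≡1. Already 19^42≡1, so the order is 42 < 43. No, the actual order is 42.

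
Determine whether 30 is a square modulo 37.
By Euler's criterion: 30^{18} ≡ 1 (mod 37). Since this equals 1, 30 is a QR.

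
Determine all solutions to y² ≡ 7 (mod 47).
The square roots of 7 mod 47 are 17 and 30. Verify: 17² = 289 ≡ 7 (mod 47)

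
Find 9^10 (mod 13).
By repeated squaring (mod 13): 9^{1}≡9, 9^{2}≡3, 9^{4}≡9, 9^{8}≡3. Then 9^{10} = 9^{8+2} ≡ 3 × 3 ≡ 9 (mod 13)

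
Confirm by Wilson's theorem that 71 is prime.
(70)! mod 71 = 70. Since this equals -1 mod 71, Wilson confirms 71 is prime.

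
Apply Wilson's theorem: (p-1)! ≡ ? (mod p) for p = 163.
By Wilson's theorem, (162)! ≡ -1 ≡ 162 mod 163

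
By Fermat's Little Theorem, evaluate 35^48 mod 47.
By Fermat: 35^{46} ≡ 1 (mod 47). So 35^{48} = 35^{46} · 35^{2} ≡ 35^{2} ≡ 3 (mod 47)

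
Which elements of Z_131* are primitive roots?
There are φ(130) = 48 primitive roots mod 131: {2, 6, 8, 10, 14, 17, 22, 23, 26, 29, 30, 31, 37, 40, 50, 54, 56, 57, 66, 67, 72, 76, 82, 83, 85, 87, 88, 90, 93, 95, 96, 97, 98, 103, 104, 106, 110, 111, 115, 116, 118, 119, 120, 122, 124, 126, 127, 128}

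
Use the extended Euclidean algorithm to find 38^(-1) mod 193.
Extended GCD: 38(-66) + 193(13) = 1. So 38^(-1) ≡ -66 ≡ 127 (mod 193). Verify: 38 × 127 = 4826 ≡ 1 (mod 193)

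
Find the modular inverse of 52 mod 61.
Since 61 is prime, by Fermat 52^(-1) ≡ 52^{59} ≡ 27 (mod 61). Verify: 52 × 27 = 1404 ≡ 1 (mod 61)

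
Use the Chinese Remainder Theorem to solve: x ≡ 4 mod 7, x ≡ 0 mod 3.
M = 7 × 3 = 21. M₁ = 3, y₁ ≡ 5 mod 7. M₂ = 7, y₂ ≡ 1 mod 3. x = 4×3×5 + 0×7×1 ≡ 18 mod 21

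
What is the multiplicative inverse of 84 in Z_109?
Since 109 is prime, by Fermat 84^(-1) ≡ 84^{107} ≡ 61 mod 109. Verify: 84 × 61 = 5124 ≡ 1 mod 109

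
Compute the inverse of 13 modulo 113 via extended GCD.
Extended GCD: 13(-26) + 113(3) = 1. So 13^(-1) ≡ -26 ≡ 87 (mod 113). Verify: 13 × 87 = 1131 ≡ 1 (mod 113)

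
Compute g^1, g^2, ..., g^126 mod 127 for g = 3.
3^1, 3^2, ..., 3^{126} mod 127: [3, 9, 27, 81, 116, 94, 28, 84, 125, 121, 109, 73, 92, 22, 66, 71, 86, 4, 12, 36, 108, 70, 83, 122, 112, 82, 119, 103, 55, 38, 114, 88, 10, 30, 90, 16, 48, 17, 51, 26, 78, 107, 67, 74, 95, 31, 93, 25, 75, 98, 40, 120, 106, 64, 65, 68, 77, 104, 58, 47, 14, 42, 126, 124, 118, 100, 46, 11, 33, 99, 43, 2, 6, 18, 54, 35, 105, 61, 56, 41, 123, 115, 91, 19, 57, 44, 5, 15, 45, 8, 24, 72, 89, 13, 39, 117, 97, 37, 111, 79, 110, 76, 101, 49, 20, 60, 53, 32, 96, 34, 102, 52, 29, 87, 7, 21, 63, 62, 59, 50, 23, 69, 80, 113, 85, 1]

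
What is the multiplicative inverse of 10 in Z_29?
Since 29 is prime, by Fermat 10^(-1) ≡ 10^{27} ≡ 3 mod 29. Verify: 10 × 3 = 30 ≡ 1 mod 29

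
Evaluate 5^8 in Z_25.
By repeated squaring (mod 25): 5^{1}≡5, 5^{2}≡0, 5^{4}≡0, 5^{8}≡0. So 5^{8} ≡ 0 (mod 25)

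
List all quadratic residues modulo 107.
Quadratic residues modulo 107: {1, 3, 4, 9, 10, 11, 12, 13, 14, 16, 19, 23, 25, 27, 29, 30, 33, 34, 35, 36, 37, 39, 40, 41, 42, 44, 47, 48, 49, 52, 53, 56, 57, 61, 62, 64, 69, 75, 76, 79, 81, 83, 85, 86, 87, 89, 90, 92, 99, 100, 101, 102, 105}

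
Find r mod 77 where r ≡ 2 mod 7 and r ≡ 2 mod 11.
M = 7 × 11 = 77. M₁ = 11, y₁ ≡ 2 mod 7. M₂ = 7, y₂ ≡ 8 mod 11. r = 2×11×2 + 2×7×8 ≡ 2 mod 77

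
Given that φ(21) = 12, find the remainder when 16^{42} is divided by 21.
By Euler: 16^{12} ≡ 1 (mod 21) since gcd(16, 21) = 1. 42 = 3×12 + 6. So 16^{42} ≡ 16^{6} ≡ 1 (mod 21)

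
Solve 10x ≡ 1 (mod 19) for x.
Since 19 is prime, by Fermat 10^(-1) ≡ 10^{17} ≡ 2 (mod 19). Verify: 10 × 2 = 20 ≡ 1 (mod 19)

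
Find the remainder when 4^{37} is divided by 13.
By Fermat: 4^{12} ≡ 1 (mod 13). 37 = 3×12 + 1. So 4^{37} ≡ 4^{1} ≡ 4 (mod 13)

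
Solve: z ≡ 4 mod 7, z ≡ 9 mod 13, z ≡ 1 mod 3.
M = 7 × 13 × 3 = 273. M₁ = 39, y₁ ≡ 2 mod 7. M₂ = 21, y₂ ≡ 5 mod 13. M₃ = 91, y₃ ≡ 1 mod 3. z = 4×39×2 + 9×21×5 + 1×91×1 ≡ 256 mod 273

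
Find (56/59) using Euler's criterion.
(56/59) = 56^{29} mod 59 = -1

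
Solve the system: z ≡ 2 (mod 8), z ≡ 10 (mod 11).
M = 8 × 11 = 88. M₁ = 11, y₁ ≡ 3 (mod 8). M₂ = 8, y₂ ≡ 7 (mod 11). z = 2×11×3 + 10×8×7 ≡ 10 (mod 88)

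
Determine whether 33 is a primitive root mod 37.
33^{9} ≡ 1 mod 37 and 9 < 36, so ord_37(33) = 9 ≠ 36 and 33 is not a primitive root.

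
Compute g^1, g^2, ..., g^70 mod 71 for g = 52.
52^1, 52^2, ..., 52^{70} mod 71: [52, 6, 28, 36, 26, 3, 14, 18, 13, 37, 7, 9, 42, 54, 39, 40, 21, 27, 55, 20, 46, 49, 63, 10, 23, 60, 67, 5, 47, 30, 69, 38, 59, 15, 70, 19, 65, 43, 35, 45, 68, 57, 53, 58, 34, 64, 62, 29, 17, 32, 31, 50, 44, 16, 51, 25, 22, 8, 61, 48, 11, 4, 66, 24, 41, 2, 33, 12, 56, 1]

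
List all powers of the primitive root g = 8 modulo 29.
8^1, 8^2, ..., 8^{28} mod 29: [8, 6, 19, 7, 27, 13, 17, 20, 15, 4, 3, 24, 18, 28, 21, 23, 10, 22, 2, 16, 12, 9, 14, 25, 26, 5, 11, 1]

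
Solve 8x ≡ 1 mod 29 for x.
Since 29 is prime, by Fermat 8^(-1) ≡ 8^{27} ≡ 11 mod 29. Verify: 8 × 11 = 88 ≡ 1 mod 29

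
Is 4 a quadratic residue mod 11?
By Euler's criterion: 4^{5} ≡ 1 (mod 11). Since this equals 1, 4 is a QR.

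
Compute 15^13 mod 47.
By repeated squaring mod 47: 15^{1}≡15, 15^{2}≡37, 15^{4}≡6, 15^{8}≡36. Then 15^{13} = 15^{8+4+1} ≡ 36 × 6 × 15 ≡ 44 mod 47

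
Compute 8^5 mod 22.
By repeated squaring (mod 22): 8^{1}≡8, 8^{2}≡20, 8^{4}≡4. Then 8^{5} = 8^{4+1} ≡ 4 × 8 ≡ 10 (mod 22)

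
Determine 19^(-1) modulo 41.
Since 41 is prime, by Fermat 19^(-1) ≡ 19^{39} ≡ 13 mod 41. Verify: 19 × 13 = 247 ≡ 1 mod 41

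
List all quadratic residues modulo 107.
QRs mod 107: {1, 3, 4, 9, 10, 11, 12, 13, 14, 16, 19, 23, 25, 27, 29, 30, 33, 34, 35, 36, 37, 39, 40, 41, 42, 44, 47, 48, 49, 52, 53, 56, 57, 61, 62, 64, 69, 75, 76, 79, 81, 83, 85, 86, 87, 89, 90, 92, 99, 100, 101, 102, 105}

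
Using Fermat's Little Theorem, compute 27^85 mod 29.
By Fermat: 27^{28} ≡ 1 (mod 29). 85 = 3×28 + 1. So 27^{85} ≡ 27^{1} ≡ 27 (mod 29)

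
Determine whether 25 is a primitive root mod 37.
25^{18} ≡ 1 (mod 37) and 18 < 36, so ord_37(25) = 18 ≠ 36 and 25 is not a primitive root.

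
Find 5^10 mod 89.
By repeated squaring mod 89: 5^{1}≡5, 5^{2}≡25, 5^{4}≡2, 5^{8}≡4. Then 5^{10} = 5^{8+2} ≡ 4 × 25 ≡ 11 mod 89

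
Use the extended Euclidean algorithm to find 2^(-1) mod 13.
Extended GCD: 2(-6) + 13(1) = 1. So 2^(-1) ≡ -6 ≡ 7 (mod 13). Verify: 2 × 7 = 14 ≡ 1 (mod 13)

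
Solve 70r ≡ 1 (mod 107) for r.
Since 107 is prime, by Fermat 70^(-1) ≡ 70^{105} ≡ 26 (mod 107). Verify: 70 × 26 = 1820 ≡ 1 (mod 107)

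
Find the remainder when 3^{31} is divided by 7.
By Fermat: 3^{6} ≡ 1 (mod 7). 31 = 5×6 + 1. So 3^{31} ≡ 3^{1} ≡ 3 (mod 7)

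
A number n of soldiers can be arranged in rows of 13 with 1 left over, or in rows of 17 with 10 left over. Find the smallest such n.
M = 13 × 17 = 221. M₁ = 17, y₁ ≡ 10 (mod 13). M₂ = 13, y₂ ≡ 4 (mod 17). n = 1×17×10 + 10×13×4 ≡ 27 (mod 221)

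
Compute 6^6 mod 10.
By repeated squaring (mod 10): 6^{1}≡6, 6^{2}≡6, 6^{4}≡6. Then 6^{6} = 6^{4+2} ≡ 6 × 6 ≡ 6 (mod 10)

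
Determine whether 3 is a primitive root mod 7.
ord_7(3) divides 6. For each prime q|6: 3^{3}≡6, 3^{2}≡2, none ≡ 1. So 3 has order 6 and is a primitive root mod 7.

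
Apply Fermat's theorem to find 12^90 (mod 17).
By Fermat: 12^{16} ≡ 1 (mod 17). 90 = 5×16 + 10. So 12^{90} ≡ 12^{10} ≡ 9 (mod 17)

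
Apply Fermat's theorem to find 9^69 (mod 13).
By Fermat: 9^{12} ≡ 1 (mod 13). 69 = 5×12 + 9. So 9^{69} ≡ 9^{9} ≡ 1 (mod 13)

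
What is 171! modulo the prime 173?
(172)! = (171)! × (172) ≡ -1 mod 173. So (171)! ≡ -1 × (172)^(-1) ≡ (-1)×(-1) = 1 mod 173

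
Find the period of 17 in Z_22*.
Powers of 17 mod 22: 17^1≡17, 17^2≡3, 17^3≡7, 17^4≡9, 17^5≡21, 17^6≡5, 17^7≡19, 17^8≡15, 17^9≡13, 17^10≡1. Order = 10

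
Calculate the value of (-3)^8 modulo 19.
By repeated squaring mod 19: (-3)^{1}≡16, (-3)^{2}≡9, (-3)^{4}≡5, (-3)^{8}≡6. So (-3)^{8} ≡ 6 mod 19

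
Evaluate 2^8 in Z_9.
By repeated squaring mod 9: 2^{1}≡2, 2^{2}≡4, 2^{4}≡7, 2^{8}≡4. So 2^{8} ≡ 4 mod 9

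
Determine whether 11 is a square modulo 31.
By Euler's criterion: 11^{15} ≡ 30 mod 31. Since this equals -1 (≡ 30), 11 is not a QR.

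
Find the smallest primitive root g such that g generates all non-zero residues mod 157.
g = 5. For each prime q|156: 5^{78}≡156, 5^{52}≡12, 5^{12}≡130, none ≡ 1, so ord_157(5) = 156 and 5 is a primitive root.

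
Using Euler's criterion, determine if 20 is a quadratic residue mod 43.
By Euler's criterion: 20^{21} ≡ 42 mod 43. Since this equals -1 (≡ 42), 20 is not a QR.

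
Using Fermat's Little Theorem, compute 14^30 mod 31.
By Fermat's Little Theorem, 14^{30} ≡ 1 (mod 31) since 31 is prime and gcd(14, 31) = 1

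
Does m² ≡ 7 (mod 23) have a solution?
By Euler's criterion: 7^{11} ≡ 22 (mod 23). Since this equals -1 (≡ 22), 7 is not a QR.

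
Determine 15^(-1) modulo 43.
Since 43 is prime, by Fermat 15^(-1) ≡ 15^{41} ≡ 23 (mod 43). Verify: 15 × 23 = 345 ≡ 1 (mod 43)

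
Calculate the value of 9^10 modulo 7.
Using Fermat: 9^{6} ≡ 1 (mod 7). 10 ≡ 4 (mod 6). So 9^{10} ≡ 9^{4} ≡ 2 (mod 7)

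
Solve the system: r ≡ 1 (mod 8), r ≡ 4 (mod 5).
M = 8 × 5 = 40. M₁ = 5, y₁ ≡ 5 (mod 8). M₂ = 8, y₂ ≡ 2 (mod 5). r = 1×5×5 + 4×8×2 ≡ 9 (mod 40)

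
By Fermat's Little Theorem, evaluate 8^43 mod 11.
By Fermat: 8^{10} ≡ 1 (mod 11). 43 = 4×10 + 3. So 8^{43} ≡ 8^{3} ≡ 6 (mod 11)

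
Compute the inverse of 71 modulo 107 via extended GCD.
Extended GCD: 71(-3) + 107(2) = 1. So 71^(-1) ≡ -3 ≡ 104 mod 107. Verify: 71 × 104 = 7384 ≡ 1 mod 107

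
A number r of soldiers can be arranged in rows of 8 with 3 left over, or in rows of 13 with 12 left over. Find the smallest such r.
M = 8 × 13 = 104. M₁ = 13, y₁ ≡ 5 mod 8. M₂ = 8, y₂ ≡ 5 mod 13. r = 3×13×5 + 12×8×5 ≡ 51 mod 104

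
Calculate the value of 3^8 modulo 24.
By repeated squaring (mod 24): 3^{1}≡3, 3^{2}≡9, 3^{4}≡9, 3^{8}≡9. So 3^{8} ≡ 9 (mod 24)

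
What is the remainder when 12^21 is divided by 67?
By repeated squaring (mod 67): 12^{1}≡12, 12^{2}≡10, 12^{4}≡33, 12^{8}≡17, 12^{16}≡21. Then 12^{21} = 12^{16+4+1} ≡ 21 × 33 × 12 ≡ 8 (mod 67)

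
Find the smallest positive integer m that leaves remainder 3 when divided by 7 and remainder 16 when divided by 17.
M = 7 × 17 = 119. M₁ = 17, y₁ ≡ 5 mod 7. M₂ = 7, y₂ ≡ 5 mod 17. m = 3×17×5 + 16×7×5 ≡ 101 mod 119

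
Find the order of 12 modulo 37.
Powers of 12 mod 37: 12^1≡12, 12^2≡33, 12^3≡26, 12^4≡16, 12^5≡7, 12^6≡10, 12^7≡9, 12^8≡34, 12^9≡1. ord_37(12) = 9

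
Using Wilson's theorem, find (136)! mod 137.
By Wilson's theorem, (136)! ≡ -1 ≡ 136 (mod 137)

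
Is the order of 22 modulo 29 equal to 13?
Powers of 22 mod 29: 22^1≡22, 22^2≡20, 22^3≡5, 22^4≡23, 22^5≡13, 22^6≡25, 22^7≡28, 22^8≡7, 22^9≡9, 22^10≡24, 22^11≡6, 22^12≡16, 22^13≡4, 22^14≡1. 22^13≡4≢1, so ord ≠ 13. No, the actual order is 14.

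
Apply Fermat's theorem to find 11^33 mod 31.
By Fermat: 11^{30} ≡ 1 mod 31. So 11^{33} = 11^{30} · 11^{3} ≡ 11^{3} ≡ 29 mod 31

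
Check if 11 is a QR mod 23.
By Euler's criterion: 11^{11} ≡ 22 mod 23. Since this equals -1 (≡ 22), 11 is not a QR.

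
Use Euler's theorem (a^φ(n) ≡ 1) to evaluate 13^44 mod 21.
By Euler: 13^{12} ≡ 1 mod 21 since gcd(13, 21) = 1. 44 = 3×12 + 8. So 13^{44} ≡ 13^{8} ≡ 1 mod 21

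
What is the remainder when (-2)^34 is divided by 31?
Using Fermat: (-2)^{30} ≡ 1 mod 31. 34 ≡ 4 mod 30. So (-2)^{34} ≡ (-2)^{4} ≡ 16 mod 31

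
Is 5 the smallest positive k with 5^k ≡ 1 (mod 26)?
Powers of 5 mod 26: 5^1≡5, 5^2≡25, 5^3≡21, 5^4≡1. Already 5^4≡1, so the order is 4 < 5. No, the actual order is 4.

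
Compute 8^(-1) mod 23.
Since 23 is prime, by Fermat 8^(-1) ≡ 8^{21} ≡ 3 mod 23. Verify: 8 × 3 = 24 ≡ 1 mod 23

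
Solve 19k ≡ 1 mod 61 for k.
Since 61 is prime, by Fermat 19^(-1) ≡ 19^{59} ≡ 45 mod 61. Verify: 19 × 45 = 855 ≡ 1 mod 61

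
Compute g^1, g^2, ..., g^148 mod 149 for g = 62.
62^1, 62^2, ..., 62^{148} mod 149: [62, 119, 77, 6, 74, 118, 15, 36, 146, 112, 90, 67, 131, 76, 93, 104, 41, 9, 111, 28, 97, 54, 70, 19, 135, 26, 122, 114, 65, 7, 136, 88, 92, 42, 71, 81, 105, 103, 128, 39, 34, 22, 23, 85, 55, 132, 138, 63, 32, 47, 83, 80, 43, 133, 51, 33, 109, 53, 8, 49, 58, 20, 48, 145, 50, 120, 139, 125, 2, 124, 89, 5, 12, 148, 87, 30, 72, 143, 75, 31, 134, 113, 3, 37, 59, 82, 18, 73, 56, 45, 108, 140, 38, 121, 52, 95, 79, 130, 14, 123, 27, 35, 84, 142, 13, 61, 57, 107, 78, 68, 44, 46, 21, 110, 115, 127, 126, 64, 94, 17, 11, 86, 117, 102, 66, 69, 106, 16, 98, 116, 40, 96, 141, 100, 91, 129, 101, 4, 99, 29, 10, 24, 147, 25, 60, 144, 137, 1]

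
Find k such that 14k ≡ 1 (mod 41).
Since 41 is prime, by Fermat 14^(-1) ≡ 14^{39} ≡ 3 (mod 41). Verify: 14 × 3 = 42 ≡ 1 (mod 41)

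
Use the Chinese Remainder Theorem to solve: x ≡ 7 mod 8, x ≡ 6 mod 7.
M = 8 × 7 = 56. M₁ = 7, y₁ ≡ 7 mod 8. M₂ = 8, y₂ ≡ 1 mod 7. x = 7×7×7 + 6×8×1 ≡ 55 mod 56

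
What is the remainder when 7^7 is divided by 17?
By repeated squaring (mod 17): 7^{1}≡7, 7^{2}≡15, 7^{4}≡4. Then 7^{7} = 7^{4+2+1} ≡ 4 × 15 × 7 ≡ 12 (mod 17)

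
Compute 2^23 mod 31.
By repeated squaring mod 31: 2^{1}≡2, 2^{2}≡4, 2^{4}≡16, 2^{8}≡8, 2^{16}≡2. Then 2^{23} = 2^{16+4+2+1} ≡ 2 × 16 × 4 × 2 ≡ 8 mod 31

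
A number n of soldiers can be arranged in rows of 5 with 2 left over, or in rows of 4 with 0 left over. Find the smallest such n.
M = 5 × 4 = 20. M₁ = 4, y₁ ≡ 4 mod 5. M₂ = 5, y₂ ≡ 1 mod 4. n = 2×4×4 + 0×5×1 ≡ 12 mod 20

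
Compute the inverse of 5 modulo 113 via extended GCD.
Extended GCD: 5(-45) + 113(2) = 1. So 5^(-1) ≡ -45 ≡ 68 mod 113. Verify: 5 × 68 = 340 ≡ 1 mod 113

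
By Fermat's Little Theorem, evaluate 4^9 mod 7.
By Fermat: 4^{6} ≡ 1 mod 7. So 4^{9} = 4^{6} · 4^{3} ≡ 4^{3} ≡ 1 mod 7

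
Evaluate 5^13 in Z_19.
By repeated squaring mod 19: 5^{1}≡5, 5^{2}≡6, 5^{4}≡17, 5^{8}≡4. Then 5^{13} = 5^{8+4+1} ≡ 4 × 17 × 5 ≡ 17 mod 19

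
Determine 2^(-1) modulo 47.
Since 47 is prime, by Fermat 2^(-1) ≡ 2^{45} ≡ 24 (mod 47). Verify: 2 × 24 = 48 ≡ 1 (mod 47)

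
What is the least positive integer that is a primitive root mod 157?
g = 5. For each prime q|156: 5^{78}≡156, 5^{52}≡12, 5^{12}≡130, none ≡ 1, so ord_157(5) = 156 and 5 is a primitive root.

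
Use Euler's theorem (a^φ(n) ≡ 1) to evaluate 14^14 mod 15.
By Euler: 14^{8} ≡ 1 mod 15 since gcd(14, 15) = 1. 14 = 1×8 + 6. So 14^{14} ≡ 14^{6} ≡ 1 mod 15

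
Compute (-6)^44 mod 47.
By repeated squaring mod 47: (-6)^{1}≡41, (-6)^{2}≡36, (-6)^{4}≡27, (-6)^{8}≡24, (-6)^{16}≡12, (-6)^{32}≡3. Then (-6)^{44} = (-6)^{32+8+4} ≡ 3 × 24 × 27 ≡ 17 mod 47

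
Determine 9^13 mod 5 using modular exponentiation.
Using Fermat: 9^{4} ≡ 1 (mod 5). 13 ≡ 1 (mod 4). So 9^{13} ≡ 9^{1} ≡ 4 (mod 5)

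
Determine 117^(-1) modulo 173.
Since 173 is prime, by Fermat 117^(-1) ≡ 117^{171} ≡ 139 mod 173. Verify: 117 × 139 = 16263 ≡ 1 mod 173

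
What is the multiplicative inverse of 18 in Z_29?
Since 29 is prime, by Fermat 18^(-1) ≡ 18^{27} ≡ 21 mod 29. Verify: 18 × 21 = 378 ≡ 1 mod 29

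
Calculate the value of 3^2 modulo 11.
3^{2} = 9 ≡ 9 (mod 11)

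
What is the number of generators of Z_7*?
There are φ(7-1) = φ(6) = 2 primitive roots modulo 7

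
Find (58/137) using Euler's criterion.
(58/137) = 58^{68} mod 137 = -1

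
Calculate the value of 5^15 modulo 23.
By repeated squaring mod 23: 5^{1}≡5, 5^{2}≡2, 5^{4}≡4, 5^{8}≡16. Then 5^{15} = 5^{8+4+2+1} ≡ 16 × 4 × 2 × 5 ≡ 19 mod 23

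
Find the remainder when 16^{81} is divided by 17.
By Fermat: 16^{16} ≡ 1 mod 17. 81 = 5×16 + 1. So 16^{81} ≡ 16^{1} ≡ 16 mod 17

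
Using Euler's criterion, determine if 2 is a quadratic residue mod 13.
By Euler's criterion: 2^{6} ≡ 12 mod 13. Since this equals -1 (≡ 12), 2 is not a QR.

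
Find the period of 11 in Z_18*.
Powers of 11 mod 18: 11^1≡11, 11^2≡13, 11^3≡17, 11^4≡7, 11^5≡5, 11^6≡1. Order = 6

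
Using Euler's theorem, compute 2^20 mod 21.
By Euler: 2^{12} ≡ 1 (mod 21) since gcd(2, 21) = 1. 20 = 1×12 + 8. So 2^{20} ≡ 2^{8} ≡ 4 (mod 21)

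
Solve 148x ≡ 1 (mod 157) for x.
Since 157 is prime, by Fermat 148^(-1) ≡ 148^{155} ≡ 122 (mod 157). Verify: 148 × 122 = 18056 ≡ 1 (mod 157)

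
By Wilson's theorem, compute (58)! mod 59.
By Wilson's theorem, (58)! ≡ -1 ≡ 58 mod 59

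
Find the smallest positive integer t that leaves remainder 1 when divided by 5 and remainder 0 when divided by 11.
M = 5 × 11 = 55. M₁ = 11, y₁ ≡ 1 mod 5. M₂ = 5, y₂ ≡ 9 mod 11. t = 1×11×1 + 0×5×9 ≡ 11 mod 55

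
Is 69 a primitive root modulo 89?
69^{44} ≡ 1 mod 89 and 44 < 88, so ord_89(69) = 44 ≠ 88 and 69 is not a primitive root.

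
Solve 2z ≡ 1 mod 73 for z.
Since 73 is prime, by Fermat 2^(-1) ≡ 2^{71} ≡ 37 mod 73. Verify: 2 × 37 = 74 ≡ 1 mod 73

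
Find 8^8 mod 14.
By repeated squaring mod 14: 8^{1}≡8, 8^{2}≡8, 8^{4}≡8, 8^{8}≡8. So 8^{8} ≡ 8 mod 14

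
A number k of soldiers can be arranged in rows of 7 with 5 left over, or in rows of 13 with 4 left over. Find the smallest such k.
M = 7 × 13 = 91. M₁ = 13, y₁ ≡ 6 (mod 7). M₂ = 7, y₂ ≡ 2 (mod 13). k = 5×13×6 + 4×7×2 ≡ 82 (mod 91)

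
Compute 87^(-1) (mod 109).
Since 109 is prime, by Fermat 87^(-1) ≡ 87^{107} ≡ 104 (mod 109). Verify: 87 × 104 = 9048 ≡ 1 (mod 109)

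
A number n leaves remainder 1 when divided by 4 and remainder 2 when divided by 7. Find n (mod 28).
M = 4 × 7 = 28. M₁ = 7, y₁ ≡ 3 (mod 4). M₂ = 4, y₂ ≡ 2 (mod 7). n = 1×7×3 + 2×4×2 ≡ 9 (mod 28)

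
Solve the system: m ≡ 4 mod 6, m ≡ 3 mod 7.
M = 6 × 7 = 42. M₁ = 7, y₁ ≡ 1 mod 6. M₂ = 6, y₂ ≡ 6 mod 7. m = 4×7×1 + 3×6×6 ≡ 10 mod 42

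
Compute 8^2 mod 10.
8^{2} = 64 ≡ 4 mod 10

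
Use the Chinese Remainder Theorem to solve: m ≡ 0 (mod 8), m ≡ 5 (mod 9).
M = 8 × 9 = 72. M₁ = 9, y₁ ≡ 1 (mod 8). M₂ = 8, y₂ ≡ 8 (mod 9). m = 0×9×1 + 5×8×8 ≡ 32 (mod 72)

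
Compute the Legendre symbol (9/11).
(9/11) = 9^{5} mod 11 = 1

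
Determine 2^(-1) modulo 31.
Since 31 is prime, by Fermat 2^(-1) ≡ 2^{29} ≡ 16 mod 31. Verify: 2 × 16 = 32 ≡ 1 mod 31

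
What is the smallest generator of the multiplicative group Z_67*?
g = 2. For each prime q|66: 2^{33}≡66, 2^{22}≡37, 2^{6}≡64, none ≡ 1, so ord_67(2) = 66 and 2 is a primitive root.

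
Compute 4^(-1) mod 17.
Since 17 is prime, by Fermat 4^(-1) ≡ 4^{15} ≡ 13 mod 17. Verify: 4 × 13 = 52 ≡ 1 mod 17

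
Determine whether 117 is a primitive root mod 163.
ord_163(117) divides 162. For each prime q|162: 117^{81}≡162, 117^{54}≡104, none ≡ 1. So 117 has order 162 and is a primitive root mod 163.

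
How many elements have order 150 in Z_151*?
A prime p has φ(p-1) primitive roots; here φ(150) = 40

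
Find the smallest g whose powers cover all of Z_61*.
g = 2. For each prime q|60: 2^{30}≡60, 2^{20}≡47, 2^{12}≡9, none ≡ 1, so ord_61(2) = 60 and 2 is a primitive root.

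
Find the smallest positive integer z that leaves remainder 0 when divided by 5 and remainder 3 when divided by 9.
M = 5 × 9 = 45. M₁ = 9, y₁ ≡ 4 mod 5. M₂ = 5, y₂ ≡ 2 mod 9. z = 0×9×4 + 3×5×2 ≡ 30 mod 45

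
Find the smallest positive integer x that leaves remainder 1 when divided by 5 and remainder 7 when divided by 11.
M = 5 × 11 = 55. M₁ = 11, y₁ ≡ 1 mod 5. M₂ = 5, y₂ ≡ 9 mod 11. x = 1×11×1 + 7×5×9 ≡ 51 mod 55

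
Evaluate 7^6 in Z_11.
By repeated squaring (mod 11): 7^{1}≡7, 7^{2}≡5, 7^{4}≡3. Then 7^{6} = 7^{4+2} ≡ 3 × 5 ≡ 4 (mod 11)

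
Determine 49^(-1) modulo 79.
Since 79 is prime, by Fermat 49^(-1) ≡ 49^{77} ≡ 50 (mod 79). Verify: 49 × 50 = 2450 ≡ 1 (mod 79)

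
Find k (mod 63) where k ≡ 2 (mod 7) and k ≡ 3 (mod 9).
M = 7 × 9 = 63. M₁ = 9, y₁ ≡ 4 (mod 7). M₂ = 7, y₂ ≡ 4 (mod 9). k = 2×9×4 + 3×7×4 ≡ 30 (mod 63)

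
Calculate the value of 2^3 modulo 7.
2^{3} = 8 ≡ 1 (mod 7)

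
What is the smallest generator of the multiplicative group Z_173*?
g = 2. For each prime q|172: 2^{86}≡172, 2^{4}≡16, none ≡ 1, so ord_173(2) = 172 and 2 is a primitive root.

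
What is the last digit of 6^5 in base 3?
By repeated squaring mod 3: 6^{1}≡0, 6^{2}≡0, 6^{4}≡0. Then 6^{5} = 6^{4+1} ≡ 0 × 0 ≡ 0 mod 3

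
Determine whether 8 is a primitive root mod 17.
8^{8} ≡ 1 (mod 17) and 8 < 16, so ord_17(8) = 8 ≠ 16 and 8 is not a primitive root.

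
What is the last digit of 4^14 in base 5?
Using Fermat: 4^{4} ≡ 1 (mod 5). 14 ≡ 2 (mod 4). So 4^{14} ≡ 4^{2} ≡ 1 (mod 5)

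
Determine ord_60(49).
Powers of 49 mod 60: 49^1≡49, 49^2≡1. Order = 2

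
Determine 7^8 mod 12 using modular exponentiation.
By repeated squaring (mod 12): 7^{1}≡7, 7^{2}≡1, 7^{4}≡1, 7^{8}≡1. So 7^{8} ≡ 1 (mod 12)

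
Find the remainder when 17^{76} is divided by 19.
By Fermat: 17^{18} ≡ 1 mod 19. 76 = 4×18 + 4. So 17^{76} ≡ 17^{4} ≡ 16 mod 19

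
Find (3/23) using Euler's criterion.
(3/23) = 3^{11} mod 23 = 1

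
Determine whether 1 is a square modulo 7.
By Euler's criterion: 1^{3} ≡ 1 mod 7. Since this equals 1, 1 is a QR.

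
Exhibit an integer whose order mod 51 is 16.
5 has order 16 mod 51 since 5^{16} ≡ 1 mod 51 and no smaller power works.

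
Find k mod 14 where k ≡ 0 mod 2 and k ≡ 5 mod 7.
M = 2 × 7 = 14. M₁ = 7, y₁ ≡ 1 mod 2. M₂ = 2, y₂ ≡ 4 mod 7. k = 0×7×1 + 5×2×4 ≡ 12 mod 14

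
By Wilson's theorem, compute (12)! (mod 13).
By Wilson's theorem, (12)! ≡ -1 ≡ 12 (mod 13)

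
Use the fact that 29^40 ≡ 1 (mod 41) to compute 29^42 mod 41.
By Fermat: 29^{40} ≡ 1 (mod 41). So 29^{42} = 29^{40} · 29^{2} ≡ 29^{2} ≡ 21 (mod 41)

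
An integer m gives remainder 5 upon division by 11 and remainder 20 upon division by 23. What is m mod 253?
M = 11 × 23 = 253. M₁ = 23, y₁ ≡ 1 mod 11. M₂ = 11, y₂ ≡ 21 mod 23. m = 5×23×1 + 20×11×21 ≡ 181 mod 253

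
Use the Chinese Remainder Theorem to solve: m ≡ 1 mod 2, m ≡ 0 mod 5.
M = 2 × 5 = 10. M₁ = 5, y₁ ≡ 1 mod 2. M₂ = 2, y₂ ≡ 3 mod 5. m = 1×5×1 + 0×2×3 ≡ 5 mod 10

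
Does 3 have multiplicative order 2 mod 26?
Powers of 3 mod 26: 3^1≡3, 3^2≡9, 3^3≡1. 3^2≡9≢1, so ord ≠ 2. No, the actual order is 3.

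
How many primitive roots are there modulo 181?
A prime p has φ(p-1) primitive roots; here φ(180) = 48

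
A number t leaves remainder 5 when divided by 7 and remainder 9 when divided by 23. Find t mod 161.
M = 7 × 23 = 161. M₁ = 23, y₁ ≡ 4 mod 7. M₂ = 7, y₂ ≡ 10 mod 23. t = 5×23×4 + 9×7×10 ≡ 124 mod 161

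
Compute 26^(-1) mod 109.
Since 109 is prime, by Fermat 26^(-1) ≡ 26^{107} ≡ 21 mod 109. Verify: 26 × 21 = 546 ≡ 1 mod 109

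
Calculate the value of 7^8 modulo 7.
By repeated squaring mod 7: 7^{1}≡0, 7^{2}≡0, 7^{4}≡0, 7^{8}≡0. So 7^{8} ≡ 0 mod 7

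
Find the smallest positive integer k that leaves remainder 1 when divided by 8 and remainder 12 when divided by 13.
M = 8 × 13 = 104. M₁ = 13, y₁ ≡ 5 (mod 8). M₂ = 8, y₂ ≡ 5 (mod 13). k = 1×13×5 + 12×8×5 ≡ 25 (mod 104)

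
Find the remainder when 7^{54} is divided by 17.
By Fermat: 7^{16} ≡ 1 mod 17. 54 = 3×16 + 6. So 7^{54} ≡ 7^{6} ≡ 9 mod 17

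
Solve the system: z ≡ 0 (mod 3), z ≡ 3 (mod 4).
M = 3 × 4 = 12. M₁ = 4, y₁ ≡ 1 (mod 3). M₂ = 3, y₂ ≡ 3 (mod 4). z = 0×4×1 + 3×3×3 ≡ 3 (mod 12)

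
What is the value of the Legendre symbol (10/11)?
(10/11) = 10^{5} mod 11 = -1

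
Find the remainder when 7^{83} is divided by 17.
By Fermat: 7^{16} ≡ 1 (mod 17). 83 = 5×16 + 3. So 7^{83} ≡ 7^{3} ≡ 3 (mod 17)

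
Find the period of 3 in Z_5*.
Powers of 3 mod 5: 3^1≡3, 3^2≡4, 3^3≡2, 3^4≡1. So the order of 3 is 4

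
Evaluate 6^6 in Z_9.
By repeated squaring mod 9: 6^{1}≡6, 6^{2}≡0, 6^{4}≡0. Then 6^{6} = 6^{4+2} ≡ 0 × 0 ≡ 0 mod 9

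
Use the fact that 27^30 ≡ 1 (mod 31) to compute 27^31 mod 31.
By Fermat: 27^{30} ≡ 1 (mod 31). So 27^{31} = 27^{30} · 27^{1} ≡ 27^{1} ≡ 27 (mod 31)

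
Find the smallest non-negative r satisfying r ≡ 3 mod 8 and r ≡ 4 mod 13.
M = 8 × 13 = 104. M₁ = 13, y₁ ≡ 5 mod 8. M₂ = 8, y₂ ≡ 5 mod 13. r = 3×13×5 + 4×8×5 ≡ 43 mod 104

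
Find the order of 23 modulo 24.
Powers of 23 mod 24: 23^1≡23, 23^2≡1. So the order of 23 is 2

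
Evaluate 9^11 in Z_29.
By repeated squaring mod 29: 9^{1}≡9, 9^{2}≡23, 9^{4}≡7, 9^{8}≡20. Then 9^{11} = 9^{8+2+1} ≡ 20 × 23 × 9 ≡ 22 mod 29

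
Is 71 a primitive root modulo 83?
ord_83(71) divides 82. For each prime q|82: 71^{41}≡82, 71^{2}≡61, none ≡ 1. So 71 has order 82 and is a primitive root mod 83.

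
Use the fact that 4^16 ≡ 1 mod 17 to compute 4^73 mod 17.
By Fermat: 4^{16} ≡ 1 mod 17. 73 = 4×16 + 9. So 4^{73} ≡ 4^{9} ≡ 4 mod 17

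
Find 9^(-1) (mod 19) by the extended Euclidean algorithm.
Extended GCD: 9(-2) + 19(1) = 1. So 9^(-1) ≡ -2 ≡ 17 (mod 19). Verify: 9 × 17 = 153 ≡ 1 (mod 19)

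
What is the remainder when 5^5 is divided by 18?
By repeated squaring (mod 18): 5^{1}≡5, 5^{2}≡7, 5^{4}≡13. Then 5^{5} = 5^{4+1} ≡ 13 × 5 ≡ 11 (mod 18)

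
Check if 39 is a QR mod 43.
By Euler's criterion: 39^{21} ≡ 42 mod 43. Since this equals -1 (≡ 42), 39 is not a QR.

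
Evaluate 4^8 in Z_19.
By repeated squaring mod 19: 4^{1}≡4, 4^{2}≡16, 4^{4}≡9, 4^{8}≡5. So 4^{8} ≡ 5 mod 19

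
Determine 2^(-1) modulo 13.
Since 13 is prime, by Fermat 2^(-1) ≡ 2^{11} ≡ 7 (mod 13). Verify: 2 × 7 = 14 ≡ 1 (mod 13)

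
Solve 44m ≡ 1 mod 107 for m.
Since 107 is prime, by Fermat 44^(-1) ≡ 44^{105} ≡ 90 mod 107. Verify: 44 × 90 = 3960 ≡ 1 mod 107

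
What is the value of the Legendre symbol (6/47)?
(6/47) = 6^{23} mod 47 = 1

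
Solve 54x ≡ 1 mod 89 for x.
Since 89 is prime, by Fermat 54^(-1) ≡ 54^{87} ≡ 61 mod 89. Verify: 54 × 61 = 3294 ≡ 1 mod 89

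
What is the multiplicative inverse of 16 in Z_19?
Since 19 is prime, by Fermat 16^(-1) ≡ 16^{17} ≡ 6 mod 19. Verify: 16 × 6 = 96 ≡ 1 mod 19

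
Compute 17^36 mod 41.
By repeated squaring (mod 41): 17^{1}≡17, 17^{2}≡2, 17^{4}≡4, 17^{8}≡16, 17^{16}≡10, 17^{32}≡18. Then 17^{36} = 17^{32+4} ≡ 18 × 4 ≡ 31 (mod 41)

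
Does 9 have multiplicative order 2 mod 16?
Powers of 9 mod 16: 9^1≡9, 9^2≡1. First k with 9^k≡1 is k=2. Yes, ord_16(9) = 2.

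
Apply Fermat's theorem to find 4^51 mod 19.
By Fermat: 4^{18} ≡ 1 mod 19. 51 = 2×18 + 15. So 4^{51} ≡ 4^{15} ≡ 11 mod 19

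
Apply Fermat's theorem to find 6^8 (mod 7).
By Fermat: 6^{6} ≡ 1 (mod 7). So 6^{8} = 6^{6} · 6^{2} ≡ 6^{2} ≡ 1 (mod 7)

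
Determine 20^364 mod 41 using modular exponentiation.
Using Fermat: 20^{40} ≡ 1 mod 41. 364 ≡ 4 mod 40. So 20^{364} ≡ 20^{4} ≡ 18 mod 41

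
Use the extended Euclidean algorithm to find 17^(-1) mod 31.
Extended GCD: 17(11) + 31(-6) = 1. So 17^(-1) ≡ 11 (mod 31). Verify: 17 × 11 = 187 ≡ 1 (mod 31)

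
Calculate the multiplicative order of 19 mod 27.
Powers of 19 mod 27: 19^1≡19, 19^2≡10, 19^3≡1. Order = 3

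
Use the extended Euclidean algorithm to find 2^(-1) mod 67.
Extended GCD: 2(-33) + 67(1) = 1. So 2^(-1) ≡ -33 ≡ 34 (mod 67). Verify: 2 × 34 = 68 ≡ 1 (mod 67)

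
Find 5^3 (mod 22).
5^{3} = 125 ≡ 15 (mod 22)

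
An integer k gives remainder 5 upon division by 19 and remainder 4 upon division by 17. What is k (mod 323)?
M = 19 × 17 = 323. M₁ = 17, y₁ ≡ 9 (mod 19). M₂ = 19, y₂ ≡ 9 (mod 17). k = 5×17×9 + 4×19×9 ≡ 157 (mod 323)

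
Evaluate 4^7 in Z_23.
By repeated squaring mod 23: 4^{1}≡4, 4^{2}≡16, 4^{4}≡3. Then 4^{7} = 4^{4+2+1} ≡ 3 × 16 × 4 ≡ 8 mod 23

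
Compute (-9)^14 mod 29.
By repeated squaring (mod 29): (-9)^{1}≡20, (-9)^{2}≡23, (-9)^{4}≡7, (-9)^{8}≡20. Then (-9)^{14} = (-9)^{8+4+2} ≡ 20 × 7 × 23 ≡ 1 (mod 29)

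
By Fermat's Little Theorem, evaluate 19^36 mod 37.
By Fermat's Little Theorem, 19^{36} ≡ 1 mod 37 since 37 is prime and gcd(19, 37) = 1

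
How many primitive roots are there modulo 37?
Number of primitive roots mod 37 = φ(p-1) = φ(36) = 12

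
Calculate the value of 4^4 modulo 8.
4^{4} = 256 ≡ 0 mod 8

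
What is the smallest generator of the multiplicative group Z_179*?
g = 2. For each prime q|178: 2^{89}≡178, 2^{2}≡4, none ≡ 1, so ord_179(2) = 178 and 2 is a primitive root.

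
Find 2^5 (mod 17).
By repeated squaring (mod 17): 2^{1}≡2, 2^{2}≡4, 2^{4}≡16. Then 2^{5} = 2^{4+1} ≡ 16 × 2 ≡ 15 (mod 17)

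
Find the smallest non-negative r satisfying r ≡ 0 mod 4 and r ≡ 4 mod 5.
M = 4 × 5 = 20. M₁ = 5, y₁ ≡ 1 mod 4. M₂ = 4, y₂ ≡ 4 mod 5. r = 0×5×1 + 4×4×4 ≡ 4 mod 20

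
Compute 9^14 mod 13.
Using Fermat: 9^{12} ≡ 1 mod 13. 14 ≡ 2 mod 12. So 9^{14} ≡ 9^{2} ≡ 3 mod 13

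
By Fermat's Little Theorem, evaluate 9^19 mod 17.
By Fermat: 9^{16} ≡ 1 mod 17. So 9^{19} = 9^{16} · 9^{3} ≡ 9^{3} ≡ 15 mod 17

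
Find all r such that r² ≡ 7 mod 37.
The square roots of 7 mod 37 are 9 and 28. Verify: 9² = 81 ≡ 7 mod 37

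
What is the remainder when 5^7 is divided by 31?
By repeated squaring (mod 31): 5^{1}≡5, 5^{2}≡25, 5^{4}≡5. Then 5^{7} = 5^{4+2+1} ≡ 5 × 25 × 5 ≡ 5 (mod 31)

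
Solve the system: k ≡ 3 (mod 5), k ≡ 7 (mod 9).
M = 5 × 9 = 45. M₁ = 9, y₁ ≡ 4 (mod 5). M₂ = 5, y₂ ≡ 2 (mod 9). k = 3×9×4 + 7×5×2 ≡ 43 (mod 45)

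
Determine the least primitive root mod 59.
g = 2. For each prime q|58: 2^{29}≡58, 2^{2}≡4, none ≡ 1, so ord_59(2) = 58 and 2 is a primitive root.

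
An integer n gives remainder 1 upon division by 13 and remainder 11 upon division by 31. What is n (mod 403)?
M = 13 × 31 = 403. M₁ = 31, y₁ ≡ 8 (mod 13). M₂ = 13, y₂ ≡ 12 (mod 31). n = 1×31×8 + 11×13×12 ≡ 352 (mod 403)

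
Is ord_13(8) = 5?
Powers of 8 mod 13: 8^1≡8, 8^2≡12, 8^3≡5, 8^4≡1. Already 8^4≡1, so the order is 4 < 5. No, the actual order is 4.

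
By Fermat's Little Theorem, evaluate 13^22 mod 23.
By Fermat's Little Theorem, 13^{22} ≡ 1 (mod 23) since 23 is prime and gcd(13, 23) = 1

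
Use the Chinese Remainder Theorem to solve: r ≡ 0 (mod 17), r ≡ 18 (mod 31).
M = 17 × 31 = 527. M₁ = 31, y₁ ≡ 11 (mod 17). M₂ = 17, y₂ ≡ 11 (mod 31). r = 0×31×11 + 18×17×11 ≡ 204 (mod 527)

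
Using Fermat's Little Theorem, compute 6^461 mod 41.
By Fermat: 6^{40} ≡ 1 mod 41. 461 ≡ 21 mod 40. So 6^{461} ≡ 6^{21} ≡ 35 mod 41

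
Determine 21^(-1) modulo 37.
Since 37 is prime, by Fermat 21^(-1) ≡ 21^{35} ≡ 30 (mod 37). Verify: 21 × 30 = 630 ≡ 1 (mod 37)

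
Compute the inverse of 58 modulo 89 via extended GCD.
Extended GCD: 58(-23) + 89(15) = 1. So 58^(-1) ≡ -23 ≡ 66 mod 89. Verify: 58 × 66 = 3828 ≡ 1 mod 89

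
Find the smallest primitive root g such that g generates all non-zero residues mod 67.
g = 2. Powers: [2, 4, 8, 16, 32, 64, 61, ...] generates all 66 non-zero residues.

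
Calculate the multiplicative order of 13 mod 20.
Powers of 13 mod 20: 13^1≡13, 13^2≡9, 13^3≡17, 13^4≡1. Order = 4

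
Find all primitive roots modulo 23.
There are φ(22) = 10 primitive roots mod 23: {5, 7, 10, 11, 14, 15, 17, 19, 20, 21}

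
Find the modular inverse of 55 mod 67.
Since 67 is prime, by Fermat 55^(-1) ≡ 55^{65} ≡ 39 mod 67. Verify: 55 × 39 = 2145 ≡ 1 mod 67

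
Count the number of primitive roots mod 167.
Number of primitive roots mod 167 = φ(p-1) = φ(166) = 82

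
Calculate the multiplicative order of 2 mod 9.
Powers of 2 mod 9: 2^1≡2, 2^2≡4, 2^3≡8, 2^4≡7, 2^5≡5, 2^6≡1. Order = 6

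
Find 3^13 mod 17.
By repeated squaring mod 17: 3^{1}≡3, 3^{2}≡9, 3^{4}≡13, 3^{8}≡16. Then 3^{13} = 3^{8+4+1} ≡ 16 × 13 × 3 ≡ 12 mod 17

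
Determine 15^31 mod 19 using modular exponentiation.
Using Fermat: 15^{18} ≡ 1 mod 19. 31 ≡ 13 mod 18. So 15^{31} ≡ 15^{13} ≡ 10 mod 19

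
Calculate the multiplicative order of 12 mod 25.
Powers of 12 mod 25: 12^1≡12, 12^2≡19, 12^3≡3, 12^4≡11, 12^5≡7, 12^6≡9, 12^7≡8, 12^8≡21, 12^9≡2, 12^10≡24, 12^11≡13, 12^12≡6, 12^13≡22, 12^14≡14, 12^15≡18, 12^16≡16, 12^17≡17, 12^18≡4, 12^19≡23, 12^20≡1. Order = 20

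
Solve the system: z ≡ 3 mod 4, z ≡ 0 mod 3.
M = 4 × 3 = 12. M₁ = 3, y₁ ≡ 3 mod 4. M₂ = 4, y₂ ≡ 1 mod 3. z = 3×3×3 + 0×4×1 ≡ 3 mod 12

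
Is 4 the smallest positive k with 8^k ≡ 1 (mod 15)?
Powers of 8 mod 15: 8^1≡8, 8^2≡4, 8^3≡2, 8^4≡1. First k with 8^k≡1 is k=4. Yes, ord_15(8) = 4.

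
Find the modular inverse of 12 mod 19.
Since 19 is prime, by Fermat 12^(-1) ≡ 12^{17} ≡ 8 (mod 19). Verify: 12 × 8 = 96 ≡ 1 (mod 19)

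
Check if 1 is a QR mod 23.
By Euler's criterion: 1^{11} ≡ 1 (mod 23). Since this equals 1, 1 is a QR.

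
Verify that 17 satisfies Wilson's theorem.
(16)! mod 17 = 16. Since this equals -1 (mod 17), Wilson confirms 17 is prime.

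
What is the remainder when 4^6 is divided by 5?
Using Fermat: 4^{4} ≡ 1 (mod 5). 6 ≡ 2 (mod 4). So 4^{6} ≡ 4^{2} ≡ 1 (mod 5)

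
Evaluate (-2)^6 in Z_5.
Using Fermat: (-2)^{4} ≡ 1 (mod 5). 6 ≡ 2 (mod 4). So (-2)^{6} ≡ (-2)^{2} ≡ 4 (mod 5)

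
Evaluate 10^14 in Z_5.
By repeated squaring (mod 5): 10^{1}≡0, 10^{2}≡0, 10^{4}≡0, 10^{8}≡0. Then 10^{14} = 10^{8+4+2} ≡ 0 × 0 × 0 ≡ 0 (mod 5)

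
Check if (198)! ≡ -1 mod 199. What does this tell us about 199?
(198)! mod 199 = 198. Since this equals -1 mod 199, Wilson confirms 199 is prime.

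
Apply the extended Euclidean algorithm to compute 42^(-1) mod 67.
Extended GCD: 42(8) + 67(-5) = 1. So 42^(-1) ≡ 8 (mod 67). Verify: 42 × 8 = 336 ≡ 1 (mod 67)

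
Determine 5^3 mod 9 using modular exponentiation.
5^{3} = 125 ≡ 8 mod 9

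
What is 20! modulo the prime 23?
(22)! = (20)! × (21) × (22) ≡ -1 mod 23. So (20)! ≡ -1 × [(22)(21)]^(-1) ≡ 11 mod 23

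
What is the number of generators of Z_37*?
A prime p has φ(p-1) primitive roots; here φ(36) = 12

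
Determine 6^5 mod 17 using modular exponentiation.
By repeated squaring (mod 17): 6^{1}≡6, 6^{2}≡2, 6^{4}≡4. Then 6^{5} = 6^{4+1} ≡ 4 × 6 ≡ 7 (mod 17)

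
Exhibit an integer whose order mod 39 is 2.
14 has order 2 mod 39 since 14^{2} ≡ 1 (mod 39) and no smaller power works.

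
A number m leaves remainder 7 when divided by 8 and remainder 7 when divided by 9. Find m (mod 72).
M = 8 × 9 = 72. M₁ = 9, y₁ ≡ 1 (mod 8). M₂ = 8, y₂ ≡ 8 (mod 9). m = 7×9×1 + 7×8×8 ≡ 7 (mod 72)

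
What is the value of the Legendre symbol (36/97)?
(36/97) = 36^{48} mod 97 = 1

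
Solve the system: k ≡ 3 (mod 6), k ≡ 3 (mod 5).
M = 6 × 5 = 30. M₁ = 5, y₁ ≡ 5 (mod 6). M₂ = 6, y₂ ≡ 1 (mod 5). k = 3×5×5 + 3×6×1 ≡ 3 (mod 30)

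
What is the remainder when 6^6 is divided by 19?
By repeated squaring (mod 19): 6^{1}≡6, 6^{2}≡17, 6^{4}≡4. Then 6^{6} = 6^{4+2} ≡ 4 × 17 ≡ 11 (mod 19)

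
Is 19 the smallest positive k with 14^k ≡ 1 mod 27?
Powers of 14 mod 27: 14^1≡14, 14^2≡7, 14^3≡17, 14^4≡22, 14^5≡11, 14^6≡19, 14^7≡23, 14^8≡25, 14^9≡26, 14^10≡13, 14^11≡20, 14^12≡10, 14^13≡5, 14^14≡16, 14^15≡8, 14^16≡4, 14^17≡2, 14^18≡1. Already 14^18≡1, so the order is 18 < 19. No, the actual order is 18.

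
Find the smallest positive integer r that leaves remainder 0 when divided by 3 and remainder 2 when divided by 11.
M = 3 × 11 = 33. M₁ = 11, y₁ ≡ 2 (mod 3). M₂ = 3, y₂ ≡ 4 (mod 11). r = 0×11×2 + 2×3×4 ≡ 24 (mod 33)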